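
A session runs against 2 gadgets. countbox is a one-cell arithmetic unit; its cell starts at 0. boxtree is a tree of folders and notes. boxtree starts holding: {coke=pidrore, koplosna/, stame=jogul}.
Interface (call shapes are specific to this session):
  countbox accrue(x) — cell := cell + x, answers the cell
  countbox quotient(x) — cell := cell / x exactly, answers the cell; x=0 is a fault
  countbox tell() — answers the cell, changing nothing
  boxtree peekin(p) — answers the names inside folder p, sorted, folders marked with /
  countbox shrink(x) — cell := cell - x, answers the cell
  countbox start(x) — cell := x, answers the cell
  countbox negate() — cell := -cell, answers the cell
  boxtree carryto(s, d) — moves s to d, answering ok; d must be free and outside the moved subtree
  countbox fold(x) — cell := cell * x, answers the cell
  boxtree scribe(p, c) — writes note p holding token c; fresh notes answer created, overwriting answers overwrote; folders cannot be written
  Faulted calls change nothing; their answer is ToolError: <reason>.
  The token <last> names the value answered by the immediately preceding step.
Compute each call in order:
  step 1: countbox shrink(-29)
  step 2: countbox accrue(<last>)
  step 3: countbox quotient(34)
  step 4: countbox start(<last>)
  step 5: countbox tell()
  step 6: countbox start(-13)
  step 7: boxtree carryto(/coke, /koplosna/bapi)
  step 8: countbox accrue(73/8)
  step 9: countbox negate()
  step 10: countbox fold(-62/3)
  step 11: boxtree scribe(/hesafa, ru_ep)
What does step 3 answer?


Then countbox shrink using x=-29, and observe 29.
I use countbox accrue using x=<last>, → 58.
Then countbox quotient using x=34: 29/17.
Then countbox start using x=<last>, yielding 29/17.
I run countbox tell(), yielding 29/17.
Invoking countbox start using x=-13, yielding -13.
Calling boxtree carryto using s=/coke, d=/koplosna/bapi, → ok.
I run countbox accrue using x=73/8, yielding -31/8.
Now I run countbox negate, and observe 31/8.
Next I call countbox fold using x=-62/3, and see -961/12.
Then boxtree scribe using p=/hesafa, c=ru_ep, which returns created.

Answer: 29/17


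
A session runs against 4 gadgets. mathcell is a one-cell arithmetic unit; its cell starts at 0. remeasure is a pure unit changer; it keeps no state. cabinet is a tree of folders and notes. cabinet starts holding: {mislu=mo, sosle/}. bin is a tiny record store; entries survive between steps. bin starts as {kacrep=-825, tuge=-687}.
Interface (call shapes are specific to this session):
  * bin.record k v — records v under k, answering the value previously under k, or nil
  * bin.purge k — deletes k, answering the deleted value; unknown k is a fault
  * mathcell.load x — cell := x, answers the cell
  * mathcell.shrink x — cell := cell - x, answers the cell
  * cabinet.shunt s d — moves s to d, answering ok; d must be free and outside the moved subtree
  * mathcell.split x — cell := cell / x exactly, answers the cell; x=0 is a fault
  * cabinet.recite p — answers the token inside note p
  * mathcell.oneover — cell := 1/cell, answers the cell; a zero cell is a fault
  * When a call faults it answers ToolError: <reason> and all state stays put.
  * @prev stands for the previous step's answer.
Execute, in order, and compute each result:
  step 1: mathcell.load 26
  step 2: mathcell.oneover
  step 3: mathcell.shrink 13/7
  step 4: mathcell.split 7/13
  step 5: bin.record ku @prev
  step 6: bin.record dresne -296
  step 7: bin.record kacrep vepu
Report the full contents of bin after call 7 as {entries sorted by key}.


Answer: {dresne=-296, kacrep=vepu, ku=-331/98, tuge=-687}

Derivation:
~$ mathcell.load x: 26
:: 26
~$ mathcell.oneover
:: 1/26
~$ mathcell.shrink x: 13/7
:: -331/182
~$ mathcell.split x: 7/13
:: -331/98
~$ bin.record k: ku v: @prev
:: nil
~$ bin.record k: dresne v: -296
:: nil
~$ bin.record k: kacrep v: vepu
:: -825


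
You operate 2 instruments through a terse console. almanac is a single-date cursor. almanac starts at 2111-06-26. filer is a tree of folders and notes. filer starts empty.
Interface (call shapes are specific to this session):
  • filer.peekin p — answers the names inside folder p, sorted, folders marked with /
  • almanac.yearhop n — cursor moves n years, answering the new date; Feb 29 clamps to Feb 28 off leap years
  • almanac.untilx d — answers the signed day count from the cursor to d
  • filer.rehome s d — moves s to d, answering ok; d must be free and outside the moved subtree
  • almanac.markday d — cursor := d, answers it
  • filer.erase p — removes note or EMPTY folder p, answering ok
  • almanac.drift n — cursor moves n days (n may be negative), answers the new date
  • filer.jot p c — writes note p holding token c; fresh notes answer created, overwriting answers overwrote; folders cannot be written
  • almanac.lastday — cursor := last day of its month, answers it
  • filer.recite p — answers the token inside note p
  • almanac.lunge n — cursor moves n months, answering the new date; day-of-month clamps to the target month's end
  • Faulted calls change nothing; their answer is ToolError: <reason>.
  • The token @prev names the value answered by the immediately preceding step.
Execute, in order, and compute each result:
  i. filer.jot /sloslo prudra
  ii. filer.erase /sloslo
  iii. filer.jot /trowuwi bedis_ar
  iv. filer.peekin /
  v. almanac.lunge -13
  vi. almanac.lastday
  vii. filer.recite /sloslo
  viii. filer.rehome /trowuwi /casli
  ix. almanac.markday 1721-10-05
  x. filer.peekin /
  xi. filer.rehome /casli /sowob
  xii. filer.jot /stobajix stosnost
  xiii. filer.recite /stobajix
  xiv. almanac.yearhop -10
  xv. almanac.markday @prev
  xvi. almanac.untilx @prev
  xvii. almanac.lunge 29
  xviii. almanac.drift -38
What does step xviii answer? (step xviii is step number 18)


Answer: 1714-01-26

Derivation:
>>> filer.jot p: /sloslo c: prudra
= created
>>> filer.erase p: /sloslo
= ok
>>> filer.jot p: /trowuwi c: bedis_ar
= created
>>> filer.peekin p: /
= [trowuwi]
>>> almanac.lunge n: -13
= 2110-05-26
>>> almanac.lastday
= 2110-05-31
>>> filer.recite p: /sloslo
= ToolError: not found
>>> filer.rehome s: /trowuwi d: /casli
= ok
>>> almanac.markday d: 1721-10-05
= 1721-10-05
>>> filer.peekin p: /
= [casli]
>>> filer.rehome s: /casli d: /sowob
= ok
>>> filer.jot p: /stobajix c: stosnost
= created
>>> filer.recite p: /stobajix
= stosnost
>>> almanac.yearhop n: -10
= 1711-10-05
>>> almanac.markday d: @prev
= 1711-10-05
>>> almanac.untilx d: @prev
= 0
>>> almanac.lunge n: 29
= 1714-03-05
>>> almanac.drift n: -38
= 1714-01-26


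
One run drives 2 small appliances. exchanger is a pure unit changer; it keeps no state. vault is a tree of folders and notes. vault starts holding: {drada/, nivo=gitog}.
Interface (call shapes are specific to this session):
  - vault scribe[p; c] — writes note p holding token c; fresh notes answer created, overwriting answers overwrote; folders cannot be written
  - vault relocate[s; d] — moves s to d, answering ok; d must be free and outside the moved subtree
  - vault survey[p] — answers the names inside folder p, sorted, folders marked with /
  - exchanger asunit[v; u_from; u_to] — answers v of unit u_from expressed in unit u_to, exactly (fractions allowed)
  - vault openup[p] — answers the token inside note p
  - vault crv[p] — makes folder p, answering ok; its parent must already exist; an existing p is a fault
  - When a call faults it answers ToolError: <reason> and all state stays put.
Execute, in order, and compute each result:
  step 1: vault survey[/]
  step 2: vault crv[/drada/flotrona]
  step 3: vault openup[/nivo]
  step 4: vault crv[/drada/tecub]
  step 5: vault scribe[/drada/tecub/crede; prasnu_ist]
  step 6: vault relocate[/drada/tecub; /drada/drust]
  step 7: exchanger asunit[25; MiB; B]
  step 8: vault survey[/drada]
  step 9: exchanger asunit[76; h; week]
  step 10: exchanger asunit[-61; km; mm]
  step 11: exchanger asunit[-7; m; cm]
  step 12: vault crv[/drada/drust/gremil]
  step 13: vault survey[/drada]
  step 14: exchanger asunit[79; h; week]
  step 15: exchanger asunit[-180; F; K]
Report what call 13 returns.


! 1. vault survey(p: /) : [drada/, nivo]
! 2. vault crv(p: /drada/flotrona) : ok
! 3. vault openup(p: /nivo) : gitog
! 4. vault crv(p: /drada/tecub) : ok
! 5. vault scribe(p: /drada/tecub/crede, c: prasnu_ist) : created
! 6. vault relocate(s: /drada/tecub, d: /drada/drust) : ok
! 7. exchanger asunit(v: 25, u_from: MiB, u_to: B) : 26214400
! 8. vault survey(p: /drada) : [drust/, flotrona/]
! 9. exchanger asunit(v: 76, u_from: h, u_to: week) : 19/42
! 10. exchanger asunit(v: -61, u_from: km, u_to: mm) : -61000000
! 11. exchanger asunit(v: -7, u_from: m, u_to: cm) : -700
! 12. vault crv(p: /drada/drust/gremil) : ok
! 13. vault survey(p: /drada) : [drust/, flotrona/]
! 14. exchanger asunit(v: 79, u_from: h, u_to: week) : 79/168
! 15. exchanger asunit(v: -180, u_from: F, u_to: K) : 27967/180

Answer: [drust/, flotrona/]


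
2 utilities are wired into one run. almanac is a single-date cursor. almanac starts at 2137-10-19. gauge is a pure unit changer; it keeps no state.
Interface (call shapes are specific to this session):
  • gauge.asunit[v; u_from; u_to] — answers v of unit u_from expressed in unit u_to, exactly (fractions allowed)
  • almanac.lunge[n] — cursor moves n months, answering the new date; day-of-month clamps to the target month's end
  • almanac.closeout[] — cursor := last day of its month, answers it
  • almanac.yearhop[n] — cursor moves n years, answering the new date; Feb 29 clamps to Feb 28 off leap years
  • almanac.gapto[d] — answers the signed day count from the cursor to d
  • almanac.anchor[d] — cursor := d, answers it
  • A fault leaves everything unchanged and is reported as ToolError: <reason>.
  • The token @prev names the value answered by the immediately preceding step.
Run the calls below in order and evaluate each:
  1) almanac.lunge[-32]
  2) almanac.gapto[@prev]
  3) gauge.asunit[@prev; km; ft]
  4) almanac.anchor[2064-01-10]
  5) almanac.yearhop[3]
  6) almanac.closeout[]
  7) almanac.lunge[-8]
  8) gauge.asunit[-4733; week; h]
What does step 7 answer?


> almanac.lunge -32
[out] 2135-02-19
> almanac.gapto @prev
[out] 0
> gauge.asunit @prev km ft
[out] 0
> almanac.anchor 2064-01-10
[out] 2064-01-10
> almanac.yearhop 3
[out] 2067-01-10
> almanac.closeout
[out] 2067-01-31
> almanac.lunge -8
[out] 2066-05-31
> gauge.asunit -4733 week h
[out] -795144

Answer: 2066-05-31


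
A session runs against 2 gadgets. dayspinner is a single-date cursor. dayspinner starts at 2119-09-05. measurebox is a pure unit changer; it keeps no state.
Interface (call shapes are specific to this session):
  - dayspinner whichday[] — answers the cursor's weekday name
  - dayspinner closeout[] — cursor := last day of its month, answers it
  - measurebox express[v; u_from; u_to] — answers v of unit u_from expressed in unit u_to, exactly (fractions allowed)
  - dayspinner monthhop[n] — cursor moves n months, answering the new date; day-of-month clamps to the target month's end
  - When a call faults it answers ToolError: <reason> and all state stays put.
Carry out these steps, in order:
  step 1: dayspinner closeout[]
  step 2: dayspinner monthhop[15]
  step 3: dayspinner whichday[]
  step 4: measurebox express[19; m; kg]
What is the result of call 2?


% dayspinner closeout() => 2119-09-30
% dayspinner monthhop(n: 15) => 2120-12-30
% dayspinner whichday() => Monday
% measurebox express(v: 19, u_from: m, u_to: kg) => ToolError: incompatible units

Answer: 2120-12-30


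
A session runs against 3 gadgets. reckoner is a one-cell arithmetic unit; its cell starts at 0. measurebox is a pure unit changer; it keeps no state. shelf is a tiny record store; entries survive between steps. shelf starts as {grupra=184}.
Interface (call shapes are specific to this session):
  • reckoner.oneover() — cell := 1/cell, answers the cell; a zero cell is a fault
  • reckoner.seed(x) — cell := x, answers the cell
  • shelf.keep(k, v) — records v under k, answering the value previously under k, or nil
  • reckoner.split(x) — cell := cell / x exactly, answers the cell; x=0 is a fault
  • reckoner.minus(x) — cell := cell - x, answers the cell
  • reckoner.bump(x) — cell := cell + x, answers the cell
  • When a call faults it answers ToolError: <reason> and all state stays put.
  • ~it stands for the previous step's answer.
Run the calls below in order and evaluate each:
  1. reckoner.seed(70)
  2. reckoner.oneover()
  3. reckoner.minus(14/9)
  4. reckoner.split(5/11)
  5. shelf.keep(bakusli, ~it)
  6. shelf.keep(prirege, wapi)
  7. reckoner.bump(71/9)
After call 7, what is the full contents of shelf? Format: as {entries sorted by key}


Invoking reckoner.seed using x=70, which returns 70.
I call reckoner.oneover, — result: 1/70.
Calling reckoner.minus using x=14/9, yielding -971/630.
I invoke reckoner.split using x=5/11, and observe -10681/3150.
Calling shelf.keep using k=bakusli, v=~it, yielding nil.
Next I call shelf.keep using k=prirege, v=wapi, giving nil.
Invoking reckoner.bump using x=71/9, yielding 4723/1050.

Answer: {bakusli=-10681/3150, grupra=184, prirege=wapi}


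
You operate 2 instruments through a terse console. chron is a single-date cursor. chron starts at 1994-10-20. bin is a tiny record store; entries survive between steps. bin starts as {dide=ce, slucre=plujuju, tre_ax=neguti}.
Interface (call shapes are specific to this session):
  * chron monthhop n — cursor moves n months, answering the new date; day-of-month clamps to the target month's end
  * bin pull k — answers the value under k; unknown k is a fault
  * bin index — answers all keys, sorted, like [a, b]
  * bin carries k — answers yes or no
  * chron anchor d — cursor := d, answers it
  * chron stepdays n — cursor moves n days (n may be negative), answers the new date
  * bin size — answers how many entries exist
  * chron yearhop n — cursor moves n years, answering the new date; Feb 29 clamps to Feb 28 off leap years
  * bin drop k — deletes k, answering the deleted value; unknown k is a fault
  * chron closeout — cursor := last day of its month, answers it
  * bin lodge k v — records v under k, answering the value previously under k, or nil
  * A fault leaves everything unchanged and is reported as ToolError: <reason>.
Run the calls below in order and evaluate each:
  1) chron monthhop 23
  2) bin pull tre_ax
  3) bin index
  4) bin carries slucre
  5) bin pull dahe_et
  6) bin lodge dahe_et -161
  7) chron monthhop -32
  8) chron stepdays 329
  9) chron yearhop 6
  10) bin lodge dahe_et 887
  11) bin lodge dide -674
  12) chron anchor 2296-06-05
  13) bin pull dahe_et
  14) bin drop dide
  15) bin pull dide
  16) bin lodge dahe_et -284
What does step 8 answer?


Answer: 1994-12-15

Derivation:
I use chron monthhop on n: 23, → 1996-09-20.
Next I call bin pull on k: tre_ax: neguti.
I invoke bin index: [dide, slucre, tre_ax].
I invoke bin carries on k: slucre, which returns yes.
Using bin pull on k: dahe_et, yielding ToolError: no such key dahe_et.
Then bin lodge on k: dahe_et, v: -161, — result: nil.
I try chron monthhop on n: -32, giving 1994-01-20.
I try chron stepdays on n: 329, yielding 1994-12-15.
I invoke chron yearhop on n: 6, giving 2000-12-15.
I invoke bin lodge on k: dahe_et, v: 887, and get -161.
Calling bin lodge on k: dide, v: -674, and observe ce.
Now I run chron anchor on d: 2296-06-05, and see 2296-06-05.
I call bin pull on k: dahe_et, yielding 887.
Using bin drop on k: dide, → -674.
I use bin pull on k: dide, giving ToolError: no such key dide.
Calling bin lodge on k: dahe_et, v: -284: 887.


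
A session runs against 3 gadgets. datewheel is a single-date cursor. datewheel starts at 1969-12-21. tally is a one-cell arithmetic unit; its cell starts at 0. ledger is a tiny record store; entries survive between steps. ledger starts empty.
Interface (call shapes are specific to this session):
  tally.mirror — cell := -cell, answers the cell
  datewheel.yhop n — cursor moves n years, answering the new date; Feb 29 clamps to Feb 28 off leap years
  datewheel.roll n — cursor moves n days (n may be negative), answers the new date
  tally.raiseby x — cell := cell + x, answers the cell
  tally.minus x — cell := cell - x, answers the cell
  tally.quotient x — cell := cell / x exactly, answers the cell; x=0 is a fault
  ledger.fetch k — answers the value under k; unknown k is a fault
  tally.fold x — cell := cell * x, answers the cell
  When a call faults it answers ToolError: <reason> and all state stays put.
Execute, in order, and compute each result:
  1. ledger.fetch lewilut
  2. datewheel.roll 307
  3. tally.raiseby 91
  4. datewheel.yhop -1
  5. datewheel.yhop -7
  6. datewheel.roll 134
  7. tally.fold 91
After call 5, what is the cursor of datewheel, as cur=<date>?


[in] fetch lewilut
:: ToolError: no such key lewilut
[in] roll 307
:: 1970-10-24
[in] raiseby 91
:: 91
[in] yhop -1
:: 1969-10-24
[in] yhop -7
:: 1962-10-24
[in] roll 134
:: 1963-03-07
[in] fold 91
:: 8281

Answer: cur=1962-10-24


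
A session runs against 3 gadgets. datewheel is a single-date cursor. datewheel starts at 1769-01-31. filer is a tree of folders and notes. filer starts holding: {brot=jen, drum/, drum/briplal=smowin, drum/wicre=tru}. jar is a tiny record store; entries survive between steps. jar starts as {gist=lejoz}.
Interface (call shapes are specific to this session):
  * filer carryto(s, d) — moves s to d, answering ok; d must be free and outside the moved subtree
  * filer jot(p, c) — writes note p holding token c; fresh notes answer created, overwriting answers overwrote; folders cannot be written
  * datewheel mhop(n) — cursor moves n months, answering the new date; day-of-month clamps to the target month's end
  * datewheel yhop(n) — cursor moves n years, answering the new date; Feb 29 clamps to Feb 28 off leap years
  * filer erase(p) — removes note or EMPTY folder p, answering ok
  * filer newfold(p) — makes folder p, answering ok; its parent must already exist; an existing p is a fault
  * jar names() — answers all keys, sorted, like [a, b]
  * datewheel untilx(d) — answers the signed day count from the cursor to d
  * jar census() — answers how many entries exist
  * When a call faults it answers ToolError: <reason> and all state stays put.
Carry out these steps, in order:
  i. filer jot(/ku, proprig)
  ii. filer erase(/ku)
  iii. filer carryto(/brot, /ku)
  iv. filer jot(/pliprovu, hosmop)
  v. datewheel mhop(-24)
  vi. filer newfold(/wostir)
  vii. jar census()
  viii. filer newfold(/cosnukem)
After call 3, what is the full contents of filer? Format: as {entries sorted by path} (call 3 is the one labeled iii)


Act: filer jot[p: /ku; c: proprig]
Obs: created
Act: filer erase[p: /ku]
Obs: ok
Act: filer carryto[s: /brot; d: /ku]
Obs: ok
Act: filer jot[p: /pliprovu; c: hosmop]
Obs: created
Act: datewheel mhop[n: -24]
Obs: 1767-01-31
Act: filer newfold[p: /wostir]
Obs: ok
Act: jar census[]
Obs: 1
Act: filer newfold[p: /cosnukem]
Obs: ok

Answer: {drum/, drum/briplal=smowin, drum/wicre=tru, ku=jen}


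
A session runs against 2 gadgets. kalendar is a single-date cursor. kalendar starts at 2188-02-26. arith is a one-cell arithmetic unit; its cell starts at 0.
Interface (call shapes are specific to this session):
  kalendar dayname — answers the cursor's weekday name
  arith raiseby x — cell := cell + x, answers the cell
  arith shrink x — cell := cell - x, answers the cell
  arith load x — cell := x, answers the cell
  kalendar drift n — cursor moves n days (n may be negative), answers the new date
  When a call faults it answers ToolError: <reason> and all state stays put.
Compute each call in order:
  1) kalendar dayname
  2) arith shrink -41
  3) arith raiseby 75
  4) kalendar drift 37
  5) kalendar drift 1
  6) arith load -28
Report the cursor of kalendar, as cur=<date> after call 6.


Answer: cur=2188-04-04

Derivation:
Act: kalendar dayname[]
Obs: Tuesday
Act: arith shrink[-41]
Obs: 41
Act: arith raiseby[75]
Obs: 116
Act: kalendar drift[37]
Obs: 2188-04-03
Act: kalendar drift[1]
Obs: 2188-04-04
Act: arith load[-28]
Obs: -28


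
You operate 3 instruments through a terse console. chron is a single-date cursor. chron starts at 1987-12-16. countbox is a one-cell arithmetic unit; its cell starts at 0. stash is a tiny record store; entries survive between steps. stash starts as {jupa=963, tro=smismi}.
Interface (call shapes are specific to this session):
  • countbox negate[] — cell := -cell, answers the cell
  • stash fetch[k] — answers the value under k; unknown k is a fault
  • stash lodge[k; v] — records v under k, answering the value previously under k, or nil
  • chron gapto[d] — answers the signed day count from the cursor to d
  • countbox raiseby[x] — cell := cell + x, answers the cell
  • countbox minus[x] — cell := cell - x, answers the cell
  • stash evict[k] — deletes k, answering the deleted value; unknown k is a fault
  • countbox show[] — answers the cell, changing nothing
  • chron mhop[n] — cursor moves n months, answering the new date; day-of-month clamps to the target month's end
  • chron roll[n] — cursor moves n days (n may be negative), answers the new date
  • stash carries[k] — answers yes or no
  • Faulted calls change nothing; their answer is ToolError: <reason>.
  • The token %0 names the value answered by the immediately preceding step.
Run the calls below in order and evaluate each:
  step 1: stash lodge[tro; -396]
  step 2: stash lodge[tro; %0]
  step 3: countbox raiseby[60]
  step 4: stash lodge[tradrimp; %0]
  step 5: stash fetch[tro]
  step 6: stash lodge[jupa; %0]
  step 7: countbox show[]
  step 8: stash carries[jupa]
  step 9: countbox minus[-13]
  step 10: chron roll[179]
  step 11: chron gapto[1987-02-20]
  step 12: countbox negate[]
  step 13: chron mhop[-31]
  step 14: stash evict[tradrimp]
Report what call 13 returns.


>>> stash lodge k: tro v: -396
  smismi
>>> stash lodge k: tro v: %0
  -396
>>> countbox raiseby x: 60
  60
>>> stash lodge k: tradrimp v: %0
  nil
>>> stash fetch k: tro
  smismi
>>> stash lodge k: jupa v: %0
  963
>>> countbox show
  60
>>> stash carries k: jupa
  yes
>>> countbox minus x: -13
  73
>>> chron roll n: 179
  1988-06-12
>>> chron gapto d: 1987-02-20
  -478
>>> countbox negate
  -73
>>> chron mhop n: -31
  1985-11-12
>>> stash evict k: tradrimp
  60

Answer: 1985-11-12


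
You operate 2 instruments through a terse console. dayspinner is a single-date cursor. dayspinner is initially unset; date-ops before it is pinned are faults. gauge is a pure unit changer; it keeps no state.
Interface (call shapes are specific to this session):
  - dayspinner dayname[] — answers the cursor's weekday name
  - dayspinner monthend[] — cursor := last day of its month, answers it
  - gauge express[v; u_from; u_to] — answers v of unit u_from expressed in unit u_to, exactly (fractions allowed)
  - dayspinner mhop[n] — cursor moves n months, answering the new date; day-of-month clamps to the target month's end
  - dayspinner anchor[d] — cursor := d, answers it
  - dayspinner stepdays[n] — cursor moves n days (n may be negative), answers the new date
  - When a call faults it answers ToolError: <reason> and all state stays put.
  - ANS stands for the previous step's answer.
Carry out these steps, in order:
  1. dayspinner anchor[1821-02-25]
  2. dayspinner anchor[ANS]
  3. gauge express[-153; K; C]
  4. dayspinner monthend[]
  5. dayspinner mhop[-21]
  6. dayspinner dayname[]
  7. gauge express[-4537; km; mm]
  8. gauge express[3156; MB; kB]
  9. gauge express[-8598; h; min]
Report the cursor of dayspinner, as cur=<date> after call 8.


Answer: cur=1819-05-28

Derivation:
Act: dayspinner anchor[1821-02-25]
Obs: 1821-02-25
Act: dayspinner anchor[ANS]
Obs: 1821-02-25
Act: gauge express[-153; K; C]
Obs: -8523/20
Act: dayspinner monthend[]
Obs: 1821-02-28
Act: dayspinner mhop[-21]
Obs: 1819-05-28
Act: dayspinner dayname[]
Obs: Friday
Act: gauge express[-4537; km; mm]
Obs: -4537000000
Act: gauge express[3156; MB; kB]
Obs: 3156000
Act: gauge express[-8598; h; min]
Obs: -515880


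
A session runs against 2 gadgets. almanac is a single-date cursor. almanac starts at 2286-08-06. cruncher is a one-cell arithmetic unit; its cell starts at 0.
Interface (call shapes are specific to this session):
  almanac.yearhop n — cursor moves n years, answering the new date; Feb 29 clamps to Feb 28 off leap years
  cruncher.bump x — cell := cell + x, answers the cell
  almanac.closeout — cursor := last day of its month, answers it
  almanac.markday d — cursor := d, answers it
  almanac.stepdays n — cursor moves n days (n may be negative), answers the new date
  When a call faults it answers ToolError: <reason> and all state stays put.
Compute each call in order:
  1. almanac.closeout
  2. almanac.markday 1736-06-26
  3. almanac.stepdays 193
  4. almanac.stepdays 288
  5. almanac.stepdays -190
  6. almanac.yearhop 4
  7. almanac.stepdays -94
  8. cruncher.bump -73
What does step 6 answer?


Answer: 1741-04-13

Derivation:
I run closeout(), and get 2286-08-31.
Using markday(d→1736-06-26), and observe 1736-06-26.
Invoking stepdays(n→193), — result: 1737-01-05.
Using stepdays(n→288), which returns 1737-10-20.
Invoking stepdays(n→-190), — result: 1737-04-13.
I call yearhop(n→4), and see 1741-04-13.
I invoke stepdays(n→-94), and observe 1741-01-09.
I call bump(x→-73), giving -73.


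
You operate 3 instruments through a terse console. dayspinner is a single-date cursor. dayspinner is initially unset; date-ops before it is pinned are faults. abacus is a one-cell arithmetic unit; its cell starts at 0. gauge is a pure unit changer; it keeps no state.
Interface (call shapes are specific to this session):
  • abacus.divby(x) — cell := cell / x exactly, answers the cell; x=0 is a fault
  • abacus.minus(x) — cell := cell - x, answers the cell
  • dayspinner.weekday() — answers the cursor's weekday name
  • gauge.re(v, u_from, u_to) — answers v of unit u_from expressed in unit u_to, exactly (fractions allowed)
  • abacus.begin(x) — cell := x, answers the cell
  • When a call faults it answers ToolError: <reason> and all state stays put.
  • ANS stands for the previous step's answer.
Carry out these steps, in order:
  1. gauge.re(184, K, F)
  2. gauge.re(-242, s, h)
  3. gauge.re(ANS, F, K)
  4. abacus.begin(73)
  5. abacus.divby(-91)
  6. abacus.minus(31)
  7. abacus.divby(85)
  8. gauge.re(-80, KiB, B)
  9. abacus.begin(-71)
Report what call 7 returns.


! 1. gauge.re(v→184, u_from→K, u_to→F) ~> -12847/100
! 2. gauge.re(v→-242, u_from→s, u_to→h) ~> -121/1800
! 3. gauge.re(v→ANS, u_from→F, u_to→K) ~> 165457/648
! 4. abacus.begin(x→73) ~> 73
! 5. abacus.divby(x→-91) ~> -73/91
! 6. abacus.minus(x→31) ~> -2894/91
! 7. abacus.divby(x→85) ~> -2894/7735
! 8. gauge.re(v→-80, u_from→KiB, u_to→B) ~> -81920
! 9. abacus.begin(x→-71) ~> -71

Answer: -2894/7735


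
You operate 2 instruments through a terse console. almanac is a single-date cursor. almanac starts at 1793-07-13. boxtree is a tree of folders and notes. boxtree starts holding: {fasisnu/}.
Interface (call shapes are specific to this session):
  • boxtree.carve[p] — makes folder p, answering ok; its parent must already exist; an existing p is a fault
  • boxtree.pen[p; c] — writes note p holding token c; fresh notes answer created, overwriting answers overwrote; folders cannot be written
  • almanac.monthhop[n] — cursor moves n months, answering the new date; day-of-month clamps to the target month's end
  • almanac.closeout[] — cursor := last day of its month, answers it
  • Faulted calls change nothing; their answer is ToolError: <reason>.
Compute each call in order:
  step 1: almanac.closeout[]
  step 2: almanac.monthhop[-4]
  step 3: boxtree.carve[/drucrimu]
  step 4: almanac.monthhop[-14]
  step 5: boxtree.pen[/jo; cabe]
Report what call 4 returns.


Answer: 1792-01-31

Derivation:
Now I run closeout(), yielding 1793-07-31.
I use monthhop with n→-4, giving 1793-03-31.
Next I call carve with p→/drucrimu, and observe ok.
I run monthhop with n→-14, which returns 1792-01-31.
I try pen with p→/jo, c→cabe, yielding created.


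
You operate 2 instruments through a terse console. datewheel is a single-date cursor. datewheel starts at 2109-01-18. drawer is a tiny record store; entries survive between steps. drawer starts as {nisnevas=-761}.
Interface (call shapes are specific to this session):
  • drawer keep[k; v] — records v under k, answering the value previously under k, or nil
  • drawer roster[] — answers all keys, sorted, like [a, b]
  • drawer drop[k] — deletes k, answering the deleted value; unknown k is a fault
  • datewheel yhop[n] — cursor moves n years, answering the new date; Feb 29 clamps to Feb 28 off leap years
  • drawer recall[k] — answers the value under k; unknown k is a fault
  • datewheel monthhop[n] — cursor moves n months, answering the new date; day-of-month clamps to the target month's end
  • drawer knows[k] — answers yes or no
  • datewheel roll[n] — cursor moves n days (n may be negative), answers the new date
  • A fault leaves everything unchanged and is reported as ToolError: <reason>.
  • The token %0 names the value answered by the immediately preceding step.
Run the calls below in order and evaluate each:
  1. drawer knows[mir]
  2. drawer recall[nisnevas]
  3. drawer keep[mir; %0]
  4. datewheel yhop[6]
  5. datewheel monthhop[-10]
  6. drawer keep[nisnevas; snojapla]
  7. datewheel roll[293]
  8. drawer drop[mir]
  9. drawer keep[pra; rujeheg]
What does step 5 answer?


Answer: 2114-03-18

Derivation:
==> drawer knows(k→mir)
<== no
==> drawer recall(k→nisnevas)
<== -761
==> drawer keep(k→mir, v→%0)
<== nil
==> datewheel yhop(n→6)
<== 2115-01-18
==> datewheel monthhop(n→-10)
<== 2114-03-18
==> drawer keep(k→nisnevas, v→snojapla)
<== -761
==> datewheel roll(n→293)
<== 2115-01-05
==> drawer drop(k→mir)
<== -761
==> drawer keep(k→pra, v→rujeheg)
<== nil


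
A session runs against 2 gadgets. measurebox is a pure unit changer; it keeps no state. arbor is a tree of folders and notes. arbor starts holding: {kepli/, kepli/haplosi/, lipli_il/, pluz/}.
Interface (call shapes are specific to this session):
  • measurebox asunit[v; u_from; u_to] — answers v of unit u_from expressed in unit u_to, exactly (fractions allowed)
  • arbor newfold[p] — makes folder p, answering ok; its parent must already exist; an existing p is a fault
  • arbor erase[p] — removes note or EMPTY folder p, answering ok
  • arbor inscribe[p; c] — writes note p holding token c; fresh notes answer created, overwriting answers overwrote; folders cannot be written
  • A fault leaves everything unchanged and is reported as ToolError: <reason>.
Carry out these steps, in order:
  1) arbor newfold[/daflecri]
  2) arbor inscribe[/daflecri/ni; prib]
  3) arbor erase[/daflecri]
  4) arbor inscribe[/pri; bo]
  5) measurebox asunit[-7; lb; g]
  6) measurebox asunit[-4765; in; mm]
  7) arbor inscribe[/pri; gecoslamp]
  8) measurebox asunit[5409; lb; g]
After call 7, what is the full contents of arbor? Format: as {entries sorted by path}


Answer: {daflecri/, daflecri/ni=prib, kepli/, kepli/haplosi/, lipli_il/, pluz/, pri=gecoslamp}

Derivation:
Calling arbor newfold on /daflecri, which returns ok.
I use arbor inscribe on /daflecri/ni, prib, — result: created.
I run arbor erase on /daflecri, — result: ToolError: not empty.
I use arbor inscribe on /pri, bo, and see created.
I try measurebox asunit on -7, lb, g, and get -317514659/100000.
I invoke measurebox asunit on -4765, in, mm, yielding -121031.
Invoking arbor inscribe on /pri, gecoslamp, which returns overwrote.
I call measurebox asunit on 5409, lb, g, → 245348112933/100000.


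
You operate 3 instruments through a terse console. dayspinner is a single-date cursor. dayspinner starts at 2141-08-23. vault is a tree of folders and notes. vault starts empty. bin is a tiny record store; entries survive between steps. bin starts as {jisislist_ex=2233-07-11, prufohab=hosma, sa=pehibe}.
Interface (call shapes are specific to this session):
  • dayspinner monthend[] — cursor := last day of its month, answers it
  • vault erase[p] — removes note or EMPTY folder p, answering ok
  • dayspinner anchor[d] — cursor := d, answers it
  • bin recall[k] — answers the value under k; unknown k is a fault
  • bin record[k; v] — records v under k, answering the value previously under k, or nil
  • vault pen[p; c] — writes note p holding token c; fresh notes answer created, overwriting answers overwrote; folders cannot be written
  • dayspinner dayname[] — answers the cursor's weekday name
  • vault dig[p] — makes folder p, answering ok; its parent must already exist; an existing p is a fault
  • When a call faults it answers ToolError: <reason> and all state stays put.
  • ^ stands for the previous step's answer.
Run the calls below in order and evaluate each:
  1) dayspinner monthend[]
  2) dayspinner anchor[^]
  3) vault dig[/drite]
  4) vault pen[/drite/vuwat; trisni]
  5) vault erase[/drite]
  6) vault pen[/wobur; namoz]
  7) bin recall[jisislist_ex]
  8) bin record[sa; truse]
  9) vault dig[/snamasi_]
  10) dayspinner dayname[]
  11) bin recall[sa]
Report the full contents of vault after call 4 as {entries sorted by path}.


·→ dayspinner monthend()
·← 2141-08-31
·→ dayspinner anchor(d→^)
·← 2141-08-31
·→ vault dig(p→/drite)
·← ok
·→ vault pen(p→/drite/vuwat, c→trisni)
·← created
·→ vault erase(p→/drite)
·← ToolError: not empty
·→ vault pen(p→/wobur, c→namoz)
·← created
·→ bin recall(k→jisislist_ex)
·← 2233-07-11
·→ bin record(k→sa, v→truse)
·← pehibe
·→ vault dig(p→/snamasi_)
·← ok
·→ dayspinner dayname()
·← Thursday
·→ bin recall(k→sa)
·← truse

Answer: {drite/, drite/vuwat=trisni}


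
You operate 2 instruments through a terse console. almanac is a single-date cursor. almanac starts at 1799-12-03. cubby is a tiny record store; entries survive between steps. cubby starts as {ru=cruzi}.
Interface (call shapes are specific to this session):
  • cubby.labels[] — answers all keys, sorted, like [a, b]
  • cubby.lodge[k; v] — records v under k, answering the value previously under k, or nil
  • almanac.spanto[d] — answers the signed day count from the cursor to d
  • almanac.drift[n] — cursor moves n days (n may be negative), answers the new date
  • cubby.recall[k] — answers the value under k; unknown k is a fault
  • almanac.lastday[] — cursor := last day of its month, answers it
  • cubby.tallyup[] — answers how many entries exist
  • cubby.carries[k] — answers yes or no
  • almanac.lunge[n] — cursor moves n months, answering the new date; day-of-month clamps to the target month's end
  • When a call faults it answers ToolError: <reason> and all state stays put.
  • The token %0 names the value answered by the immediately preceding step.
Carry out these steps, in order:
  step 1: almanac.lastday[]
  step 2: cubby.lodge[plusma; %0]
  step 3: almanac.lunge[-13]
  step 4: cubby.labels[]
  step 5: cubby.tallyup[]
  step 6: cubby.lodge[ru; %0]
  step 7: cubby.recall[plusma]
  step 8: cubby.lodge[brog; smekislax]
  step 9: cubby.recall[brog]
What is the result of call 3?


// lastday() ~> 1799-12-31
// lodge(k: plusma, v: %0) ~> nil
// lunge(n: -13) ~> 1798-11-30
// labels() ~> [plusma, ru]
// tallyup() ~> 2
// lodge(k: ru, v: %0) ~> cruzi
// recall(k: plusma) ~> 1799-12-31
// lodge(k: brog, v: smekislax) ~> nil
// recall(k: brog) ~> smekislax

Answer: 1798-11-30


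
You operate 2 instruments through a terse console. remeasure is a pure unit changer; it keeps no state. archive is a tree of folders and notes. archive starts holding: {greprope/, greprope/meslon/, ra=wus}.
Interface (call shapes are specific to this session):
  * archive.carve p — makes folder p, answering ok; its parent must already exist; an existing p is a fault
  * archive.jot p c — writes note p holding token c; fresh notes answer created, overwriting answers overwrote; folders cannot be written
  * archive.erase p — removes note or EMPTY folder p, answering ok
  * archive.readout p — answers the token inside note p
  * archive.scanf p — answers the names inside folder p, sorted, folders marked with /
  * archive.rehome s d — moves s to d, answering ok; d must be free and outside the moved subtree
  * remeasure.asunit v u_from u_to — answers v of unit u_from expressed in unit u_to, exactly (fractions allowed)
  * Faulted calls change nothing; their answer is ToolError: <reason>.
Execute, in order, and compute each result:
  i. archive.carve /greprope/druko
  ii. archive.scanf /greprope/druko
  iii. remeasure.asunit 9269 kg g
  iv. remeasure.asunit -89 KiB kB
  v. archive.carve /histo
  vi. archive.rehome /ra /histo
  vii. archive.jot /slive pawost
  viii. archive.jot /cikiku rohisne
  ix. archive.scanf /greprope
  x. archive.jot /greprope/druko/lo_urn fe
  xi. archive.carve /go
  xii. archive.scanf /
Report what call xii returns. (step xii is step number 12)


·→ carve(p: /greprope/druko)
·← ok
·→ scanf(p: /greprope/druko)
·← []
·→ asunit(v: 9269, u_from: kg, u_to: g)
·← 9269000
·→ asunit(v: -89, u_from: KiB, u_to: kB)
·← -11392/125
·→ carve(p: /histo)
·← ok
·→ rehome(s: /ra, d: /histo)
·← ToolError: exists
·→ jot(p: /slive, c: pawost)
·← created
·→ jot(p: /cikiku, c: rohisne)
·← created
·→ scanf(p: /greprope)
·← [druko/, meslon/]
·→ jot(p: /greprope/druko/lo_urn, c: fe)
·← created
·→ carve(p: /go)
·← ok
·→ scanf(p: /)
·← [cikiku, go/, greprope/, histo/, ra, slive]

Answer: [cikiku, go/, greprope/, histo/, ra, slive]


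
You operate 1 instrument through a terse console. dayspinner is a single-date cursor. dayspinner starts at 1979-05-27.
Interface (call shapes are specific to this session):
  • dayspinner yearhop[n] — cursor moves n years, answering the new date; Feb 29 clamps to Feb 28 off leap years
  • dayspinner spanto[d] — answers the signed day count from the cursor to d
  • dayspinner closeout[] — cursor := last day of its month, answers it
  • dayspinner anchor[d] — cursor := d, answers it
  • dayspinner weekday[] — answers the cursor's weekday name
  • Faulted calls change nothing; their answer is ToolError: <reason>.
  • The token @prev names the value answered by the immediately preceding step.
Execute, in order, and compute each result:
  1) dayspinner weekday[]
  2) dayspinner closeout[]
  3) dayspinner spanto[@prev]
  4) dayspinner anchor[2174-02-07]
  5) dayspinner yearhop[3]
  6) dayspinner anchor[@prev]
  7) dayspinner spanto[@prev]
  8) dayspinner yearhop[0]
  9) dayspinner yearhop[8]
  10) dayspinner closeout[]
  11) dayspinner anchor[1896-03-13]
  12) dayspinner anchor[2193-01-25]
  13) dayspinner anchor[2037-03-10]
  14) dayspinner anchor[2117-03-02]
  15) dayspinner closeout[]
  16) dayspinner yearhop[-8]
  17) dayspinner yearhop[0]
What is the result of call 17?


Answer: 2109-03-31

Derivation:
·→ dayspinner weekday()
·← Sunday
·→ dayspinner closeout()
·← 1979-05-31
·→ dayspinner spanto(d=@prev)
·← 0
·→ dayspinner anchor(d=2174-02-07)
·← 2174-02-07
·→ dayspinner yearhop(n=3)
·← 2177-02-07
·→ dayspinner anchor(d=@prev)
·← 2177-02-07
·→ dayspinner spanto(d=@prev)
·← 0
·→ dayspinner yearhop(n=0)
·← 2177-02-07
·→ dayspinner yearhop(n=8)
·← 2185-02-07
·→ dayspinner closeout()
·← 2185-02-28
·→ dayspinner anchor(d=1896-03-13)
·← 1896-03-13
·→ dayspinner anchor(d=2193-01-25)
·← 2193-01-25
·→ dayspinner anchor(d=2037-03-10)
·← 2037-03-10
·→ dayspinner anchor(d=2117-03-02)
·← 2117-03-02
·→ dayspinner closeout()
·← 2117-03-31
·→ dayspinner yearhop(n=-8)
·← 2109-03-31
·→ dayspinner yearhop(n=0)
·← 2109-03-31


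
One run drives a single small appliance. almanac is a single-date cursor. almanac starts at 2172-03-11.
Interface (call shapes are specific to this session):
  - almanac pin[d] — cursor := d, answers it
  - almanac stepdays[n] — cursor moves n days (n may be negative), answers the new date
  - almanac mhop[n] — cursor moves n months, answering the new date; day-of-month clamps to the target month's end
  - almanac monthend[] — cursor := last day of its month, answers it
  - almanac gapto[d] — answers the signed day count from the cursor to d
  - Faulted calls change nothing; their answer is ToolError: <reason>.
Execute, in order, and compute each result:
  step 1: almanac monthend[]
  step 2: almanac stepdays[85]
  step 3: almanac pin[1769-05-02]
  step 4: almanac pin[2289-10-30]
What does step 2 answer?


CALL almanac monthend[]
RET  2172-03-31
CALL almanac stepdays[n='85']
RET  2172-06-24
CALL almanac pin[d='1769-05-02']
RET  1769-05-02
CALL almanac pin[d='2289-10-30']
RET  2289-10-30

Answer: 2172-06-24
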